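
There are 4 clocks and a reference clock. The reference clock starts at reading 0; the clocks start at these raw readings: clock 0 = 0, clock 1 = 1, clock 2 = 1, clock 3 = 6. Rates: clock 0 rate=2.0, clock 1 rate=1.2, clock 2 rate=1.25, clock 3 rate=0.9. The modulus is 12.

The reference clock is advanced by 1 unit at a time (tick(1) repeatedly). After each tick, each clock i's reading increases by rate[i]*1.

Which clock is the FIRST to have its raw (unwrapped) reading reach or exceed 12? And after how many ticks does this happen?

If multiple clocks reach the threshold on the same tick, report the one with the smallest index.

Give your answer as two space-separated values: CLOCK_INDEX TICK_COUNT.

clock 0: start=0, rate=2.0, needs 12-0 = 12; ticks = ceil(12/2.0) = ceil(6.0000) = 6; reading at tick 6 = 0 + 2.0*6 = 12.0000
clock 1: start=1, rate=1.2, needs 12-1 = 11; ticks = ceil(11/1.2) = ceil(9.1667) = 10; reading at tick 10 = 1 + 1.2*10 = 13.0000
clock 2: start=1, rate=1.25, needs 12-1 = 11; ticks = ceil(11/1.25) = ceil(8.8000) = 9; reading at tick 9 = 1 + 1.25*9 = 12.2500
clock 3: start=6, rate=0.9, needs 12-6 = 6; ticks = ceil(6/0.9) = ceil(6.6667) = 7; reading at tick 7 = 6 + 0.9*7 = 12.3000
Minimum tick count = 6; winners = [0]; smallest index = 0

Answer: 0 6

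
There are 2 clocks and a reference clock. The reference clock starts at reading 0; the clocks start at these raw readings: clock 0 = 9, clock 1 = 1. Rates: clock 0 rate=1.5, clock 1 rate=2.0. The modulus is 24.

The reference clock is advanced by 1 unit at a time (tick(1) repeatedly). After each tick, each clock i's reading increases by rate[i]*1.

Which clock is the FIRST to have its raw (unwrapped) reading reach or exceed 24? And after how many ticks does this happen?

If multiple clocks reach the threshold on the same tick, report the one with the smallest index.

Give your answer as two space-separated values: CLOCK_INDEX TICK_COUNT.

Answer: 0 10

Derivation:
clock 0: start=9, rate=1.5, needs 24-9 = 15; ticks = ceil(15/1.5) = ceil(10.0000) = 10; reading at tick 10 = 9 + 1.5*10 = 24.0000
clock 1: start=1, rate=2.0, needs 24-1 = 23; ticks = ceil(23/2.0) = ceil(11.5000) = 12; reading at tick 12 = 1 + 2.0*12 = 25.0000
Minimum tick count = 10; winners = [0]; smallest index = 0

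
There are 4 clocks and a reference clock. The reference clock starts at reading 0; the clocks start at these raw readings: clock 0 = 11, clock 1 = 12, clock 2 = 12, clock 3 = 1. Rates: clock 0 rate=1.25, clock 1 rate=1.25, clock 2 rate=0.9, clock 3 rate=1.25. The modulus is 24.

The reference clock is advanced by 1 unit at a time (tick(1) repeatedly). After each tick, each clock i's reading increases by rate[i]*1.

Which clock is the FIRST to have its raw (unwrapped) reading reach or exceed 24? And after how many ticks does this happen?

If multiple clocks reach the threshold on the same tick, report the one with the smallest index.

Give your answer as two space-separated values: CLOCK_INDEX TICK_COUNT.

Answer: 1 10

Derivation:
clock 0: start=11, rate=1.25, needs 24-11 = 13; ticks = ceil(13/1.25) = ceil(10.4000) = 11; reading at tick 11 = 11 + 1.25*11 = 24.7500
clock 1: start=12, rate=1.25, needs 24-12 = 12; ticks = ceil(12/1.25) = ceil(9.6000) = 10; reading at tick 10 = 12 + 1.25*10 = 24.5000
clock 2: start=12, rate=0.9, needs 24-12 = 12; ticks = ceil(12/0.9) = ceil(13.3333) = 14; reading at tick 14 = 12 + 0.9*14 = 24.6000
clock 3: start=1, rate=1.25, needs 24-1 = 23; ticks = ceil(23/1.25) = ceil(18.4000) = 19; reading at tick 19 = 1 + 1.25*19 = 24.7500
Minimum tick count = 10; winners = [1]; smallest index = 1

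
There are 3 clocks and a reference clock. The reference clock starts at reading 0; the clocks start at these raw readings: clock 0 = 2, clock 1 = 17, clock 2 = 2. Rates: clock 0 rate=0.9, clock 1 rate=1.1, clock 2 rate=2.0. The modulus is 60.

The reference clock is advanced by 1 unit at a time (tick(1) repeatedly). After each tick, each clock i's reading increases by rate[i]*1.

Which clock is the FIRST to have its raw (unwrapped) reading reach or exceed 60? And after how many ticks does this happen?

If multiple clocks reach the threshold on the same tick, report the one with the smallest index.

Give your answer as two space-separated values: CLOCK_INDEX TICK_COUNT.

clock 0: start=2, rate=0.9, needs 60-2 = 58; ticks = ceil(58/0.9) = ceil(64.4444) = 65; reading at tick 65 = 2 + 0.9*65 = 60.5000
clock 1: start=17, rate=1.1, needs 60-17 = 43; ticks = ceil(43/1.1) = ceil(39.0909) = 40; reading at tick 40 = 17 + 1.1*40 = 61.0000
clock 2: start=2, rate=2.0, needs 60-2 = 58; ticks = ceil(58/2.0) = ceil(29.0000) = 29; reading at tick 29 = 2 + 2.0*29 = 60.0000
Minimum tick count = 29; winners = [2]; smallest index = 2

Answer: 2 29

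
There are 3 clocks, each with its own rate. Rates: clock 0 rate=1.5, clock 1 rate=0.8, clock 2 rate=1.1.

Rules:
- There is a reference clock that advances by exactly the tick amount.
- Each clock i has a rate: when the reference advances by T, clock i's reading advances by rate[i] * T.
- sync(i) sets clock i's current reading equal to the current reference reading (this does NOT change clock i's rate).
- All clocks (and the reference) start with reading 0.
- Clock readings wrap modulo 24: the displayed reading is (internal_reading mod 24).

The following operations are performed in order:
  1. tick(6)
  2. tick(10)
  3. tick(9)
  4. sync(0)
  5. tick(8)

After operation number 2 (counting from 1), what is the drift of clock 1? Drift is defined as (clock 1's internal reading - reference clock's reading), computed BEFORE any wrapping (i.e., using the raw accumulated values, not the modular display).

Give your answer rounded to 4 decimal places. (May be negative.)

After op 1 tick(6): ref=6.0000 raw=[9.0000 4.8000 6.6000]
After op 2 tick(10): ref=16.0000 raw=[24.0000 12.8000 17.6000]
Drift of clock 1 after op 2: 12.8000 - 16.0000 = -3.2000

Answer: -3.2000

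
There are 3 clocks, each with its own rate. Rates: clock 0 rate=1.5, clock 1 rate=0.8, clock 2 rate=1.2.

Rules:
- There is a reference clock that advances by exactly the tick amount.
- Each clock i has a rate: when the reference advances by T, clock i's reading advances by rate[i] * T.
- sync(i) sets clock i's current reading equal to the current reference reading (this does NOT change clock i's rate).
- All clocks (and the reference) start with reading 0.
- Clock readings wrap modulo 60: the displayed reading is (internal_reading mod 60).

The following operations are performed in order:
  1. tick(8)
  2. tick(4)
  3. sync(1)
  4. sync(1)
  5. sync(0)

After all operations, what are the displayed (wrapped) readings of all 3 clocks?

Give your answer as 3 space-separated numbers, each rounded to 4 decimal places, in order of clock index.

After op 1 tick(8): ref=8.0000 raw=[12.0000 6.4000 9.6000]
After op 2 tick(4): ref=12.0000 raw=[18.0000 9.6000 14.4000]
After op 3 sync(1): ref=12.0000 raw=[18.0000 12.0000 14.4000]
After op 4 sync(1): ref=12.0000 raw=[18.0000 12.0000 14.4000]
After op 5 sync(0): ref=12.0000 raw=[12.0000 12.0000 14.4000]
Wrap final raw readings (mod 60): 12.0000 mod 60 = 12.0000; 12.0000 mod 60 = 12.0000; 14.4000 mod 60 = 14.4000

Answer: 12.0000 12.0000 14.4000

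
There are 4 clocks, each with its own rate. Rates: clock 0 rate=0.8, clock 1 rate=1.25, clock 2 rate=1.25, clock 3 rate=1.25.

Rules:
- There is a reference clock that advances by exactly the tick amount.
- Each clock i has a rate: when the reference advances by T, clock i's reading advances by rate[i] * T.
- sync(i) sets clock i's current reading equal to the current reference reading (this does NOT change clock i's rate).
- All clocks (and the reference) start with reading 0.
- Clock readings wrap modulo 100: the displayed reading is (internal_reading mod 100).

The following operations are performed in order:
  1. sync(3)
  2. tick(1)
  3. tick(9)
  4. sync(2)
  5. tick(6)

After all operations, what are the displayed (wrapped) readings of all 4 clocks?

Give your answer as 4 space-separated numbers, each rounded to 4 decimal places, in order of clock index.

After op 1 sync(3): ref=0.0000 raw=[0.0000 0.0000 0.0000 0.0000]
After op 2 tick(1): ref=1.0000 raw=[0.8000 1.2500 1.2500 1.2500]
After op 3 tick(9): ref=10.0000 raw=[8.0000 12.5000 12.5000 12.5000]
After op 4 sync(2): ref=10.0000 raw=[8.0000 12.5000 10.0000 12.5000]
After op 5 tick(6): ref=16.0000 raw=[12.8000 20.0000 17.5000 20.0000]
Wrap final raw readings (mod 100): 12.8000 mod 100 = 12.8000; 20.0000 mod 100 = 20.0000; 17.5000 mod 100 = 17.5000; 20.0000 mod 100 = 20.0000

Answer: 12.8000 20.0000 17.5000 20.0000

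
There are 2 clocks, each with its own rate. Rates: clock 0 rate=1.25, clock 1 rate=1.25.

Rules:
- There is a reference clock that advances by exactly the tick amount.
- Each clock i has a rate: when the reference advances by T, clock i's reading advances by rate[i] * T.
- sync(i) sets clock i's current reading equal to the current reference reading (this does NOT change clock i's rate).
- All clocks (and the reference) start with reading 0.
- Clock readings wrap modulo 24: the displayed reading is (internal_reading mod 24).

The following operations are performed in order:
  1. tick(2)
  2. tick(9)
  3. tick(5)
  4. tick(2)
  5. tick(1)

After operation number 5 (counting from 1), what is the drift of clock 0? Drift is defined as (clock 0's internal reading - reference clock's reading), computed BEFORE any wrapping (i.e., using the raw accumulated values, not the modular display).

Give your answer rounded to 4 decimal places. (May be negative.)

After op 1 tick(2): ref=2.0000 raw=[2.5000 2.5000]
After op 2 tick(9): ref=11.0000 raw=[13.7500 13.7500]
After op 3 tick(5): ref=16.0000 raw=[20.0000 20.0000]
After op 4 tick(2): ref=18.0000 raw=[22.5000 22.5000]
After op 5 tick(1): ref=19.0000 raw=[23.7500 23.7500]
Drift of clock 0 after op 5: 23.7500 - 19.0000 = 4.7500

Answer: 4.7500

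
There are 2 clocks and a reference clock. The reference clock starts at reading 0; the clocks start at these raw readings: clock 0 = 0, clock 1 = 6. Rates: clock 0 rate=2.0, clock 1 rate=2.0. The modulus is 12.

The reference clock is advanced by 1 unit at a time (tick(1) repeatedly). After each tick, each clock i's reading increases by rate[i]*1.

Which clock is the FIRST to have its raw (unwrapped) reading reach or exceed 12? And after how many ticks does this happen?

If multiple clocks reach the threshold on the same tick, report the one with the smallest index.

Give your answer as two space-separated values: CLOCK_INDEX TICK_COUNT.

clock 0: start=0, rate=2.0, needs 12-0 = 12; ticks = ceil(12/2.0) = ceil(6.0000) = 6; reading at tick 6 = 0 + 2.0*6 = 12.0000
clock 1: start=6, rate=2.0, needs 12-6 = 6; ticks = ceil(6/2.0) = ceil(3.0000) = 3; reading at tick 3 = 6 + 2.0*3 = 12.0000
Minimum tick count = 3; winners = [1]; smallest index = 1

Answer: 1 3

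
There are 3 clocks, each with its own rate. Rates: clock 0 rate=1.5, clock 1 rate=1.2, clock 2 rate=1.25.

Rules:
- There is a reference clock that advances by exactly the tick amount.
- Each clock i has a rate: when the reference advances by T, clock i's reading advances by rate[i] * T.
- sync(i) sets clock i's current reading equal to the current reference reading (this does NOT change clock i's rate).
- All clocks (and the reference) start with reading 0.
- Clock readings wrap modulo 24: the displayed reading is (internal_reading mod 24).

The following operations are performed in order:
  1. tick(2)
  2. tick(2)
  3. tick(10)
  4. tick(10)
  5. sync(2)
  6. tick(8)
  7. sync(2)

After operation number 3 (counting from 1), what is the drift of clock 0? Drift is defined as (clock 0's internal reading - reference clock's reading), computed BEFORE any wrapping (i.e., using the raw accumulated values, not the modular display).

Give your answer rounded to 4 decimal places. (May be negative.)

After op 1 tick(2): ref=2.0000 raw=[3.0000 2.4000 2.5000]
After op 2 tick(2): ref=4.0000 raw=[6.0000 4.8000 5.0000]
After op 3 tick(10): ref=14.0000 raw=[21.0000 16.8000 17.5000]
Drift of clock 0 after op 3: 21.0000 - 14.0000 = 7.0000

Answer: 7.0000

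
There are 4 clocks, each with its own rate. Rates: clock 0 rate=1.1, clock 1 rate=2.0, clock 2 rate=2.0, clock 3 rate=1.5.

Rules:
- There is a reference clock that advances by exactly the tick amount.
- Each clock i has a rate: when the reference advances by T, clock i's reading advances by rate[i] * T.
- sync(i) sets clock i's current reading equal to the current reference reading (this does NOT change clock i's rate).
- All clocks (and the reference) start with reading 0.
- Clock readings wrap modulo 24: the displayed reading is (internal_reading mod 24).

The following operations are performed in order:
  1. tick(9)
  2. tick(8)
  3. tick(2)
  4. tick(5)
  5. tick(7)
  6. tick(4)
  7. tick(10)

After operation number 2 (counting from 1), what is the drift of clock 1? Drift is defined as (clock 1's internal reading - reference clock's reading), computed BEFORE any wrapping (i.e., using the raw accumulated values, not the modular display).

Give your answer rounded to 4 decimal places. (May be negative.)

After op 1 tick(9): ref=9.0000 raw=[9.9000 18.0000 18.0000 13.5000]
After op 2 tick(8): ref=17.0000 raw=[18.7000 34.0000 34.0000 25.5000]
Drift of clock 1 after op 2: 34.0000 - 17.0000 = 17.0000

Answer: 17.0000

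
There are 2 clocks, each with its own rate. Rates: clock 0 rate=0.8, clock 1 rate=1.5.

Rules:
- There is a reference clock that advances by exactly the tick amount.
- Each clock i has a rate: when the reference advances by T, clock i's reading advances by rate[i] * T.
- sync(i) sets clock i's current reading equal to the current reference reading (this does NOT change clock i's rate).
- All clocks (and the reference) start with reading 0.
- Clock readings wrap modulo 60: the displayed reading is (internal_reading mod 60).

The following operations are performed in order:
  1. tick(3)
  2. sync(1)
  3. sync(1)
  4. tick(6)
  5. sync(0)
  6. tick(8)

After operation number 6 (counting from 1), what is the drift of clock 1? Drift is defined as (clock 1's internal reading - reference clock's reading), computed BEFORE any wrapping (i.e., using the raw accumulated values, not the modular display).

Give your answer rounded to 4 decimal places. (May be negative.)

After op 1 tick(3): ref=3.0000 raw=[2.4000 4.5000]
After op 2 sync(1): ref=3.0000 raw=[2.4000 3.0000]
After op 3 sync(1): ref=3.0000 raw=[2.4000 3.0000]
After op 4 tick(6): ref=9.0000 raw=[7.2000 12.0000]
After op 5 sync(0): ref=9.0000 raw=[9.0000 12.0000]
After op 6 tick(8): ref=17.0000 raw=[15.4000 24.0000]
Drift of clock 1 after op 6: 24.0000 - 17.0000 = 7.0000

Answer: 7.0000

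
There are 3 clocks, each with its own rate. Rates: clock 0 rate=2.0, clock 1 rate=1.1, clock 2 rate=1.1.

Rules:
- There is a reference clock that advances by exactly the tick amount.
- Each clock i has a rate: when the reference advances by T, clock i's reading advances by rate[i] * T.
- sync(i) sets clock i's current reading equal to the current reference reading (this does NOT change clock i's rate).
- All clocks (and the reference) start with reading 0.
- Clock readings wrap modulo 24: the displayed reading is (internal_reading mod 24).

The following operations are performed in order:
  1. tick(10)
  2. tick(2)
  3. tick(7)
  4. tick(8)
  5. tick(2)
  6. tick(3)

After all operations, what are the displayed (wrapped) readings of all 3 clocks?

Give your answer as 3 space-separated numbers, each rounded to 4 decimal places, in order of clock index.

After op 1 tick(10): ref=10.0000 raw=[20.0000 11.0000 11.0000]
After op 2 tick(2): ref=12.0000 raw=[24.0000 13.2000 13.2000]
After op 3 tick(7): ref=19.0000 raw=[38.0000 20.9000 20.9000]
After op 4 tick(8): ref=27.0000 raw=[54.0000 29.7000 29.7000]
After op 5 tick(2): ref=29.0000 raw=[58.0000 31.9000 31.9000]
After op 6 tick(3): ref=32.0000 raw=[64.0000 35.2000 35.2000]
Wrap final raw readings (mod 24): 64.0000 mod 24 = 16.0000; 35.2000 mod 24 = 11.2000; 35.2000 mod 24 = 11.2000

Answer: 16.0000 11.2000 11.2000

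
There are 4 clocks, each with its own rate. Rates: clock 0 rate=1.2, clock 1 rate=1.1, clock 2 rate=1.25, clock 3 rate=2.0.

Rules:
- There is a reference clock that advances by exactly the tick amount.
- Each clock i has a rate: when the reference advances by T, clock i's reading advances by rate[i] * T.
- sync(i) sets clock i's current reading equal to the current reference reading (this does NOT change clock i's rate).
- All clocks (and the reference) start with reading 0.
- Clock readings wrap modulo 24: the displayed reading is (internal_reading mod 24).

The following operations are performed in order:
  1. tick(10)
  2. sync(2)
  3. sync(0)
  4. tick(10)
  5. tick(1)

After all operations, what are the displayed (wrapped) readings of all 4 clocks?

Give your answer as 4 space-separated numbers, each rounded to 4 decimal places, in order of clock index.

Answer: 23.2000 23.1000 23.7500 18.0000

Derivation:
After op 1 tick(10): ref=10.0000 raw=[12.0000 11.0000 12.5000 20.0000]
After op 2 sync(2): ref=10.0000 raw=[12.0000 11.0000 10.0000 20.0000]
After op 3 sync(0): ref=10.0000 raw=[10.0000 11.0000 10.0000 20.0000]
After op 4 tick(10): ref=20.0000 raw=[22.0000 22.0000 22.5000 40.0000]
After op 5 tick(1): ref=21.0000 raw=[23.2000 23.1000 23.7500 42.0000]
Wrap final raw readings (mod 24): 23.2000 mod 24 = 23.2000; 23.1000 mod 24 = 23.1000; 23.7500 mod 24 = 23.7500; 42.0000 mod 24 = 18.0000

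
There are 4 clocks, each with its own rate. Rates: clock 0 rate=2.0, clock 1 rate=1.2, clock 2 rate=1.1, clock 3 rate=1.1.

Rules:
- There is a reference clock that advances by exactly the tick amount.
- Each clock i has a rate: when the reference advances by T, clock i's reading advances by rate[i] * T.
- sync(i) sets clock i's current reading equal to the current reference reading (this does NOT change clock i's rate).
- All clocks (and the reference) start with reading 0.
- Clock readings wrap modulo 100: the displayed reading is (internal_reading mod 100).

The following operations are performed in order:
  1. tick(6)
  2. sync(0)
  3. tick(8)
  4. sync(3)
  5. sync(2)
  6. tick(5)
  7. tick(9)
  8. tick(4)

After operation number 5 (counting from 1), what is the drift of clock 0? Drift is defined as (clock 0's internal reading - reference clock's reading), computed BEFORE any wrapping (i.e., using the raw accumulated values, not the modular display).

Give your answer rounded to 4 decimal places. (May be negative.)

After op 1 tick(6): ref=6.0000 raw=[12.0000 7.2000 6.6000 6.6000]
After op 2 sync(0): ref=6.0000 raw=[6.0000 7.2000 6.6000 6.6000]
After op 3 tick(8): ref=14.0000 raw=[22.0000 16.8000 15.4000 15.4000]
After op 4 sync(3): ref=14.0000 raw=[22.0000 16.8000 15.4000 14.0000]
After op 5 sync(2): ref=14.0000 raw=[22.0000 16.8000 14.0000 14.0000]
Drift of clock 0 after op 5: 22.0000 - 14.0000 = 8.0000

Answer: 8.0000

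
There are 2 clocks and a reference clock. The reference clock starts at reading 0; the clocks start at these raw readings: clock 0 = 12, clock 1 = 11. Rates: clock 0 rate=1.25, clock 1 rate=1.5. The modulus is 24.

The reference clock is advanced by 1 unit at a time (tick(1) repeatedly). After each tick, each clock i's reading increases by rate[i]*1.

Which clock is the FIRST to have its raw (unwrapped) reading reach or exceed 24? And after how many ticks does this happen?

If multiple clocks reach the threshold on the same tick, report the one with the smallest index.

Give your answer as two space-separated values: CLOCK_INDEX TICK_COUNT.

clock 0: start=12, rate=1.25, needs 24-12 = 12; ticks = ceil(12/1.25) = ceil(9.6000) = 10; reading at tick 10 = 12 + 1.25*10 = 24.5000
clock 1: start=11, rate=1.5, needs 24-11 = 13; ticks = ceil(13/1.5) = ceil(8.6667) = 9; reading at tick 9 = 11 + 1.5*9 = 24.5000
Minimum tick count = 9; winners = [1]; smallest index = 1

Answer: 1 9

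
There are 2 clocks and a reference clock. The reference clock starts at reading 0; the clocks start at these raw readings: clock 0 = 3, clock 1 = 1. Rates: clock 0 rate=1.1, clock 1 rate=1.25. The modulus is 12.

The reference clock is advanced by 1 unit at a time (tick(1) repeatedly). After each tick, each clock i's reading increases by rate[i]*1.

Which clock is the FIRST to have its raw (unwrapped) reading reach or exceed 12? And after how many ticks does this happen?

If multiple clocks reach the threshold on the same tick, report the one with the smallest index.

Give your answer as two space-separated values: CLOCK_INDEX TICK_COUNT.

Answer: 0 9

Derivation:
clock 0: start=3, rate=1.1, needs 12-3 = 9; ticks = ceil(9/1.1) = ceil(8.1818) = 9; reading at tick 9 = 3 + 1.1*9 = 12.9000
clock 1: start=1, rate=1.25, needs 12-1 = 11; ticks = ceil(11/1.25) = ceil(8.8000) = 9; reading at tick 9 = 1 + 1.25*9 = 12.2500
Minimum tick count = 9; winners = [0, 1]; smallest index = 0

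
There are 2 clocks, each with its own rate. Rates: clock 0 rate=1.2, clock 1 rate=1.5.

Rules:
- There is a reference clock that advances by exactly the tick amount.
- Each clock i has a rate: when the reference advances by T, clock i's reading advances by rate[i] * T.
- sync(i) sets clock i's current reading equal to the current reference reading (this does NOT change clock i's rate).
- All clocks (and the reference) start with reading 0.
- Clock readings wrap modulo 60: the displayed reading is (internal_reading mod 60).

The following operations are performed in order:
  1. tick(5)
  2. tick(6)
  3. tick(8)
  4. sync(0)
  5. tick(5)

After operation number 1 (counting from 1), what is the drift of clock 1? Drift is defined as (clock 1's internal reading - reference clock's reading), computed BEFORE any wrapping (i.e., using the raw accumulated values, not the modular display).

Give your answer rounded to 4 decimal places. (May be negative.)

Answer: 2.5000

Derivation:
After op 1 tick(5): ref=5.0000 raw=[6.0000 7.5000]
Drift of clock 1 after op 1: 7.5000 - 5.0000 = 2.5000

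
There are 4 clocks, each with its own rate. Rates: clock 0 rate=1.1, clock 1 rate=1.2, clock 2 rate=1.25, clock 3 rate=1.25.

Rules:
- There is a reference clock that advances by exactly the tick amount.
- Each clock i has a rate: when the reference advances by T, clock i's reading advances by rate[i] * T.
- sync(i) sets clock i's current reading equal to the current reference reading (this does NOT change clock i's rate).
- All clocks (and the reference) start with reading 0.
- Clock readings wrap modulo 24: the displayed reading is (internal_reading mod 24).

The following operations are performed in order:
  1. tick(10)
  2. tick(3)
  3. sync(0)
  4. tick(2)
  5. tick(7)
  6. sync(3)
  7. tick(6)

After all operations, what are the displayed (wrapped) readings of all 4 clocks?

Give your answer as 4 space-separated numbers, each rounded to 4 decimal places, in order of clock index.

After op 1 tick(10): ref=10.0000 raw=[11.0000 12.0000 12.5000 12.5000]
After op 2 tick(3): ref=13.0000 raw=[14.3000 15.6000 16.2500 16.2500]
After op 3 sync(0): ref=13.0000 raw=[13.0000 15.6000 16.2500 16.2500]
After op 4 tick(2): ref=15.0000 raw=[15.2000 18.0000 18.7500 18.7500]
After op 5 tick(7): ref=22.0000 raw=[22.9000 26.4000 27.5000 27.5000]
After op 6 sync(3): ref=22.0000 raw=[22.9000 26.4000 27.5000 22.0000]
After op 7 tick(6): ref=28.0000 raw=[29.5000 33.6000 35.0000 29.5000]
Wrap final raw readings (mod 24): 29.5000 mod 24 = 5.5000; 33.6000 mod 24 = 9.6000; 35.0000 mod 24 = 11.0000; 29.5000 mod 24 = 5.5000

Answer: 5.5000 9.6000 11.0000 5.5000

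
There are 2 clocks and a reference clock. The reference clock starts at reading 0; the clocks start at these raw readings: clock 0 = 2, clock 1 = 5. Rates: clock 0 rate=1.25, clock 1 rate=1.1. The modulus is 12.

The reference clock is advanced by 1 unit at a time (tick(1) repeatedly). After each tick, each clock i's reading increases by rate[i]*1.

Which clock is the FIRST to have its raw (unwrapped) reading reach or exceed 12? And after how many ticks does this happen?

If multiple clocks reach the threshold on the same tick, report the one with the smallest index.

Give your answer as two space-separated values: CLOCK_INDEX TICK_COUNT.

Answer: 1 7

Derivation:
clock 0: start=2, rate=1.25, needs 12-2 = 10; ticks = ceil(10/1.25) = ceil(8.0000) = 8; reading at tick 8 = 2 + 1.25*8 = 12.0000
clock 1: start=5, rate=1.1, needs 12-5 = 7; ticks = ceil(7/1.1) = ceil(6.3636) = 7; reading at tick 7 = 5 + 1.1*7 = 12.7000
Minimum tick count = 7; winners = [1]; smallest index = 1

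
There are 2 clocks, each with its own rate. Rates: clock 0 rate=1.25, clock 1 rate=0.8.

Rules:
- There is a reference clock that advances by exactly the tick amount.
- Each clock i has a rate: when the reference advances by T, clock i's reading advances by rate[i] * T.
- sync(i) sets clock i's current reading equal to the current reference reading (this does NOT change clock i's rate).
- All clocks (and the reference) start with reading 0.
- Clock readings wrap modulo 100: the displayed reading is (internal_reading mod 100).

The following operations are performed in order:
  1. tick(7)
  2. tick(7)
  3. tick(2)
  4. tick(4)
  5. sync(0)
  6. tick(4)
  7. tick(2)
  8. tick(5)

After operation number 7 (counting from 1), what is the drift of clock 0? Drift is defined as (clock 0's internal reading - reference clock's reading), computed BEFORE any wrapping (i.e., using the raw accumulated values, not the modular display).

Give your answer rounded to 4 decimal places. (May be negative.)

Answer: 1.5000

Derivation:
After op 1 tick(7): ref=7.0000 raw=[8.7500 5.6000]
After op 2 tick(7): ref=14.0000 raw=[17.5000 11.2000]
After op 3 tick(2): ref=16.0000 raw=[20.0000 12.8000]
After op 4 tick(4): ref=20.0000 raw=[25.0000 16.0000]
After op 5 sync(0): ref=20.0000 raw=[20.0000 16.0000]
After op 6 tick(4): ref=24.0000 raw=[25.0000 19.2000]
After op 7 tick(2): ref=26.0000 raw=[27.5000 20.8000]
Drift of clock 0 after op 7: 27.5000 - 26.0000 = 1.5000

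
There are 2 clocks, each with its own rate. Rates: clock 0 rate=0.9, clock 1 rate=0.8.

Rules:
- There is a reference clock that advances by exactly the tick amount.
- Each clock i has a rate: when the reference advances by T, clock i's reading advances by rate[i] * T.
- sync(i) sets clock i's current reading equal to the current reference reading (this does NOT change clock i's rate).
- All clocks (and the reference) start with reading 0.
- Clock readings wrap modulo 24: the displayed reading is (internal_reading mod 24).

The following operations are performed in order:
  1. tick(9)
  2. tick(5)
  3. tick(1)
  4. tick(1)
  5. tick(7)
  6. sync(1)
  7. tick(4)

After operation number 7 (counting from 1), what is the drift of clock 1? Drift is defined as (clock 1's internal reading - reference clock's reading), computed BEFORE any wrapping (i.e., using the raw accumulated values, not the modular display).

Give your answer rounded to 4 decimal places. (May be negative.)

Answer: -0.8000

Derivation:
After op 1 tick(9): ref=9.0000 raw=[8.1000 7.2000]
After op 2 tick(5): ref=14.0000 raw=[12.6000 11.2000]
After op 3 tick(1): ref=15.0000 raw=[13.5000 12.0000]
After op 4 tick(1): ref=16.0000 raw=[14.4000 12.8000]
After op 5 tick(7): ref=23.0000 raw=[20.7000 18.4000]
After op 6 sync(1): ref=23.0000 raw=[20.7000 23.0000]
After op 7 tick(4): ref=27.0000 raw=[24.3000 26.2000]
Drift of clock 1 after op 7: 26.2000 - 27.0000 = -0.8000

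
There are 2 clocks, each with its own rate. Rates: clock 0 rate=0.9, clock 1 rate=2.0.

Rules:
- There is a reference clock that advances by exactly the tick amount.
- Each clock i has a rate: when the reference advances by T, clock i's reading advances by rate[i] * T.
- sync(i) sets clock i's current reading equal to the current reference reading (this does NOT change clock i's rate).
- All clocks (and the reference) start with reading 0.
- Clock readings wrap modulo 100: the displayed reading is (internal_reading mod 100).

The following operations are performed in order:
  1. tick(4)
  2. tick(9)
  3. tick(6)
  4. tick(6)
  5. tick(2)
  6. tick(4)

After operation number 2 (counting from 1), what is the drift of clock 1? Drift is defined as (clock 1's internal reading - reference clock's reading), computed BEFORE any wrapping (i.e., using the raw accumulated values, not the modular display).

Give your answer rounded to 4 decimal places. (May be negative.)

After op 1 tick(4): ref=4.0000 raw=[3.6000 8.0000]
After op 2 tick(9): ref=13.0000 raw=[11.7000 26.0000]
Drift of clock 1 after op 2: 26.0000 - 13.0000 = 13.0000

Answer: 13.0000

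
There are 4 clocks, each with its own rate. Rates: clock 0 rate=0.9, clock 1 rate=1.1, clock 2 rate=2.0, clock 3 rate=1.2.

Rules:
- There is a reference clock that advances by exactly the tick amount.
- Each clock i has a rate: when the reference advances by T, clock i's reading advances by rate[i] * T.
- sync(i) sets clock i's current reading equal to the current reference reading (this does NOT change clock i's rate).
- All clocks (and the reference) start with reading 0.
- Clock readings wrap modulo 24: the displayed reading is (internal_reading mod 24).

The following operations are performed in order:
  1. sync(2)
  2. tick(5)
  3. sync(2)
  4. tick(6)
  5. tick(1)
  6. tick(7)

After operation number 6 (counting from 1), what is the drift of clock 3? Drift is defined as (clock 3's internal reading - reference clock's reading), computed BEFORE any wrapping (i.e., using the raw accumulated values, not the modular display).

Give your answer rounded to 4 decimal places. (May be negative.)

Answer: 3.8000

Derivation:
After op 1 sync(2): ref=0.0000 raw=[0.0000 0.0000 0.0000 0.0000]
After op 2 tick(5): ref=5.0000 raw=[4.5000 5.5000 10.0000 6.0000]
After op 3 sync(2): ref=5.0000 raw=[4.5000 5.5000 5.0000 6.0000]
After op 4 tick(6): ref=11.0000 raw=[9.9000 12.1000 17.0000 13.2000]
After op 5 tick(1): ref=12.0000 raw=[10.8000 13.2000 19.0000 14.4000]
After op 6 tick(7): ref=19.0000 raw=[17.1000 20.9000 33.0000 22.8000]
Drift of clock 3 after op 6: 22.8000 - 19.0000 = 3.8000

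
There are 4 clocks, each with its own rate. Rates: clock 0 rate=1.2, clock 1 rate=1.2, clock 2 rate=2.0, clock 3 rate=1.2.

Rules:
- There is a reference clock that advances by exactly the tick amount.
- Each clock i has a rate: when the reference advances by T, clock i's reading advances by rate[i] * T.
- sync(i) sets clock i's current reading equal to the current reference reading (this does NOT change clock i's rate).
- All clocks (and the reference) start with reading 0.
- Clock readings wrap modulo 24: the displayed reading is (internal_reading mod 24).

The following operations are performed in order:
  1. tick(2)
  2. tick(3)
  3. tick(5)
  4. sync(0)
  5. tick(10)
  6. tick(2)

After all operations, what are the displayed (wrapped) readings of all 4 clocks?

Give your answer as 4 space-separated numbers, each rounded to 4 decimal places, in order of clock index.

After op 1 tick(2): ref=2.0000 raw=[2.4000 2.4000 4.0000 2.4000]
After op 2 tick(3): ref=5.0000 raw=[6.0000 6.0000 10.0000 6.0000]
After op 3 tick(5): ref=10.0000 raw=[12.0000 12.0000 20.0000 12.0000]
After op 4 sync(0): ref=10.0000 raw=[10.0000 12.0000 20.0000 12.0000]
After op 5 tick(10): ref=20.0000 raw=[22.0000 24.0000 40.0000 24.0000]
After op 6 tick(2): ref=22.0000 raw=[24.4000 26.4000 44.0000 26.4000]
Wrap final raw readings (mod 24): 24.4000 mod 24 = 0.4000; 26.4000 mod 24 = 2.4000; 44.0000 mod 24 = 20.0000; 26.4000 mod 24 = 2.4000

Answer: 0.4000 2.4000 20.0000 2.4000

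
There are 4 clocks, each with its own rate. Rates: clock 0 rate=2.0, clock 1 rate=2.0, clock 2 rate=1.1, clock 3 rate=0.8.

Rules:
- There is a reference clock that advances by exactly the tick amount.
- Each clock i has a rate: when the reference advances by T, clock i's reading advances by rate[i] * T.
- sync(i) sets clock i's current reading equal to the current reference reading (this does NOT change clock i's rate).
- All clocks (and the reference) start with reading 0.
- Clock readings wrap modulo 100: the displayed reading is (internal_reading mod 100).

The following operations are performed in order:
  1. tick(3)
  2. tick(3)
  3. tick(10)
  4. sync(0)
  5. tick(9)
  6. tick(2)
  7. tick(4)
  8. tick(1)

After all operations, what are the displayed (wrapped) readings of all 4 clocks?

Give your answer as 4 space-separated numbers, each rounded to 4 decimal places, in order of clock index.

After op 1 tick(3): ref=3.0000 raw=[6.0000 6.0000 3.3000 2.4000]
After op 2 tick(3): ref=6.0000 raw=[12.0000 12.0000 6.6000 4.8000]
After op 3 tick(10): ref=16.0000 raw=[32.0000 32.0000 17.6000 12.8000]
After op 4 sync(0): ref=16.0000 raw=[16.0000 32.0000 17.6000 12.8000]
After op 5 tick(9): ref=25.0000 raw=[34.0000 50.0000 27.5000 20.0000]
After op 6 tick(2): ref=27.0000 raw=[38.0000 54.0000 29.7000 21.6000]
After op 7 tick(4): ref=31.0000 raw=[46.0000 62.0000 34.1000 24.8000]
After op 8 tick(1): ref=32.0000 raw=[48.0000 64.0000 35.2000 25.6000]
Wrap final raw readings (mod 100): 48.0000 mod 100 = 48.0000; 64.0000 mod 100 = 64.0000; 35.2000 mod 100 = 35.2000; 25.6000 mod 100 = 25.6000

Answer: 48.0000 64.0000 35.2000 25.6000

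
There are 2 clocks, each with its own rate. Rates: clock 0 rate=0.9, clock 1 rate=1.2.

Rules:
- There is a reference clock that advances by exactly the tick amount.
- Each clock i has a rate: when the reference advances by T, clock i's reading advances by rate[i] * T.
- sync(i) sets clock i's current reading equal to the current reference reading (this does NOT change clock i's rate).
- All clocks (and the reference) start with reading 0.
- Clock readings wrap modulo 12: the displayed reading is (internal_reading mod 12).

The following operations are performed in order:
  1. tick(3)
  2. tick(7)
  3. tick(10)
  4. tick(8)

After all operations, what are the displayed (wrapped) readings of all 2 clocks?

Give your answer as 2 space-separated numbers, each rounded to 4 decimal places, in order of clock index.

Answer: 1.2000 9.6000

Derivation:
After op 1 tick(3): ref=3.0000 raw=[2.7000 3.6000]
After op 2 tick(7): ref=10.0000 raw=[9.0000 12.0000]
After op 3 tick(10): ref=20.0000 raw=[18.0000 24.0000]
After op 4 tick(8): ref=28.0000 raw=[25.2000 33.6000]
Wrap final raw readings (mod 12): 25.2000 mod 12 = 1.2000; 33.6000 mod 12 = 9.6000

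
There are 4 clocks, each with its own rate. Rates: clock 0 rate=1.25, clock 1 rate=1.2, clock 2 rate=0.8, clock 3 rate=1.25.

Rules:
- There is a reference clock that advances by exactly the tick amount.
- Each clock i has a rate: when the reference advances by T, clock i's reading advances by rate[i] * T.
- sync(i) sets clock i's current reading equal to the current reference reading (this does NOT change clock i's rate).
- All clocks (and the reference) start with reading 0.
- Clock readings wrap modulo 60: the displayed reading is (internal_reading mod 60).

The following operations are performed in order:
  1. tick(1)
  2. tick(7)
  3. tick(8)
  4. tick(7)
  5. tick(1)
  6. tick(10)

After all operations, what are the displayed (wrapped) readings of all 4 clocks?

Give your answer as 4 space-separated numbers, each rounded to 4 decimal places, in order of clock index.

Answer: 42.5000 40.8000 27.2000 42.5000

Derivation:
After op 1 tick(1): ref=1.0000 raw=[1.2500 1.2000 0.8000 1.2500]
After op 2 tick(7): ref=8.0000 raw=[10.0000 9.6000 6.4000 10.0000]
After op 3 tick(8): ref=16.0000 raw=[20.0000 19.2000 12.8000 20.0000]
After op 4 tick(7): ref=23.0000 raw=[28.7500 27.6000 18.4000 28.7500]
After op 5 tick(1): ref=24.0000 raw=[30.0000 28.8000 19.2000 30.0000]
After op 6 tick(10): ref=34.0000 raw=[42.5000 40.8000 27.2000 42.5000]
Wrap final raw readings (mod 60): 42.5000 mod 60 = 42.5000; 40.8000 mod 60 = 40.8000; 27.2000 mod 60 = 27.2000; 42.5000 mod 60 = 42.5000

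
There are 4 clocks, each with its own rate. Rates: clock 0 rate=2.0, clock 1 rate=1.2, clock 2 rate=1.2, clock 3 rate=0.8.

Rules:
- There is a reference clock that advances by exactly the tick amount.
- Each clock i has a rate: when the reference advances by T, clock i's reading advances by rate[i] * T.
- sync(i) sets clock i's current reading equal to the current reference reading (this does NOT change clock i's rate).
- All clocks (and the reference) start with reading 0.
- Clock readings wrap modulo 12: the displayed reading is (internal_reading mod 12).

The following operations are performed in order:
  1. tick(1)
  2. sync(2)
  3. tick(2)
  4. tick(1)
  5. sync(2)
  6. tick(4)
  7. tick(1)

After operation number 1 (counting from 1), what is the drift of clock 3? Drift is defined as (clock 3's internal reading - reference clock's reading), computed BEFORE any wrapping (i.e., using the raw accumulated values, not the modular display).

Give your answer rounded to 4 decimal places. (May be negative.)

Answer: -0.2000

Derivation:
After op 1 tick(1): ref=1.0000 raw=[2.0000 1.2000 1.2000 0.8000]
Drift of clock 3 after op 1: 0.8000 - 1.0000 = -0.2000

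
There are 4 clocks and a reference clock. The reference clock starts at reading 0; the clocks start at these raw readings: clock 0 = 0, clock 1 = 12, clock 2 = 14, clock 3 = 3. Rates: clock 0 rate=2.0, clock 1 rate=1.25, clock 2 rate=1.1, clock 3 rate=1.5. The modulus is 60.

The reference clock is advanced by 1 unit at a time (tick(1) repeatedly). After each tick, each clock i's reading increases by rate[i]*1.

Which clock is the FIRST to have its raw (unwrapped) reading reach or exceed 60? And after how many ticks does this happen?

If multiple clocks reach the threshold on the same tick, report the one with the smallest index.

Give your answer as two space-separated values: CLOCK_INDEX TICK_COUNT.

Answer: 0 30

Derivation:
clock 0: start=0, rate=2.0, needs 60-0 = 60; ticks = ceil(60/2.0) = ceil(30.0000) = 30; reading at tick 30 = 0 + 2.0*30 = 60.0000
clock 1: start=12, rate=1.25, needs 60-12 = 48; ticks = ceil(48/1.25) = ceil(38.4000) = 39; reading at tick 39 = 12 + 1.25*39 = 60.7500
clock 2: start=14, rate=1.1, needs 60-14 = 46; ticks = ceil(46/1.1) = ceil(41.8182) = 42; reading at tick 42 = 14 + 1.1*42 = 60.2000
clock 3: start=3, rate=1.5, needs 60-3 = 57; ticks = ceil(57/1.5) = ceil(38.0000) = 38; reading at tick 38 = 3 + 1.5*38 = 60.0000
Minimum tick count = 30; winners = [0]; smallest index = 0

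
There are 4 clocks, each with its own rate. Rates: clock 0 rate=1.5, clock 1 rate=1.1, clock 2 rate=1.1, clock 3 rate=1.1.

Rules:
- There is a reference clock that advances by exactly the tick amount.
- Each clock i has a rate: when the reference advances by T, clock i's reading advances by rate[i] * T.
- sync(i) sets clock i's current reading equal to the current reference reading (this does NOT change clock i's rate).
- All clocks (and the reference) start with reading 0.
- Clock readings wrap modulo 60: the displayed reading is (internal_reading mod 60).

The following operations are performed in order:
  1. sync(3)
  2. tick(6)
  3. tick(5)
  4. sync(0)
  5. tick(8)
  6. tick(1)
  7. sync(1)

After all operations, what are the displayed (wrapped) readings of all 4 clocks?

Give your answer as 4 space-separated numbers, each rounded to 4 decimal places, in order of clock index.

After op 1 sync(3): ref=0.0000 raw=[0.0000 0.0000 0.0000 0.0000]
After op 2 tick(6): ref=6.0000 raw=[9.0000 6.6000 6.6000 6.6000]
After op 3 tick(5): ref=11.0000 raw=[16.5000 12.1000 12.1000 12.1000]
After op 4 sync(0): ref=11.0000 raw=[11.0000 12.1000 12.1000 12.1000]
After op 5 tick(8): ref=19.0000 raw=[23.0000 20.9000 20.9000 20.9000]
After op 6 tick(1): ref=20.0000 raw=[24.5000 22.0000 22.0000 22.0000]
After op 7 sync(1): ref=20.0000 raw=[24.5000 20.0000 22.0000 22.0000]
Wrap final raw readings (mod 60): 24.5000 mod 60 = 24.5000; 20.0000 mod 60 = 20.0000; 22.0000 mod 60 = 22.0000; 22.0000 mod 60 = 22.0000

Answer: 24.5000 20.0000 22.0000 22.0000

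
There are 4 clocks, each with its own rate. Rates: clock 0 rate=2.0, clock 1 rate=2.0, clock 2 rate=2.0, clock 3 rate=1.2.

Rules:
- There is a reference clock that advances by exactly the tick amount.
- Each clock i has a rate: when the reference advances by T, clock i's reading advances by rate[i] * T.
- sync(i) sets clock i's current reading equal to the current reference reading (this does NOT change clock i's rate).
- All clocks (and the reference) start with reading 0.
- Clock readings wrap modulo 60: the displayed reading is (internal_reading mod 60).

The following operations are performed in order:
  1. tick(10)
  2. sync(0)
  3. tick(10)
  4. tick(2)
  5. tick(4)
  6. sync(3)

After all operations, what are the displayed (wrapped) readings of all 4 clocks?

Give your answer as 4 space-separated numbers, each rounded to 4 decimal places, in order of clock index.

After op 1 tick(10): ref=10.0000 raw=[20.0000 20.0000 20.0000 12.0000]
After op 2 sync(0): ref=10.0000 raw=[10.0000 20.0000 20.0000 12.0000]
After op 3 tick(10): ref=20.0000 raw=[30.0000 40.0000 40.0000 24.0000]
After op 4 tick(2): ref=22.0000 raw=[34.0000 44.0000 44.0000 26.4000]
After op 5 tick(4): ref=26.0000 raw=[42.0000 52.0000 52.0000 31.2000]
After op 6 sync(3): ref=26.0000 raw=[42.0000 52.0000 52.0000 26.0000]
Wrap final raw readings (mod 60): 42.0000 mod 60 = 42.0000; 52.0000 mod 60 = 52.0000; 52.0000 mod 60 = 52.0000; 26.0000 mod 60 = 26.0000

Answer: 42.0000 52.0000 52.0000 26.0000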